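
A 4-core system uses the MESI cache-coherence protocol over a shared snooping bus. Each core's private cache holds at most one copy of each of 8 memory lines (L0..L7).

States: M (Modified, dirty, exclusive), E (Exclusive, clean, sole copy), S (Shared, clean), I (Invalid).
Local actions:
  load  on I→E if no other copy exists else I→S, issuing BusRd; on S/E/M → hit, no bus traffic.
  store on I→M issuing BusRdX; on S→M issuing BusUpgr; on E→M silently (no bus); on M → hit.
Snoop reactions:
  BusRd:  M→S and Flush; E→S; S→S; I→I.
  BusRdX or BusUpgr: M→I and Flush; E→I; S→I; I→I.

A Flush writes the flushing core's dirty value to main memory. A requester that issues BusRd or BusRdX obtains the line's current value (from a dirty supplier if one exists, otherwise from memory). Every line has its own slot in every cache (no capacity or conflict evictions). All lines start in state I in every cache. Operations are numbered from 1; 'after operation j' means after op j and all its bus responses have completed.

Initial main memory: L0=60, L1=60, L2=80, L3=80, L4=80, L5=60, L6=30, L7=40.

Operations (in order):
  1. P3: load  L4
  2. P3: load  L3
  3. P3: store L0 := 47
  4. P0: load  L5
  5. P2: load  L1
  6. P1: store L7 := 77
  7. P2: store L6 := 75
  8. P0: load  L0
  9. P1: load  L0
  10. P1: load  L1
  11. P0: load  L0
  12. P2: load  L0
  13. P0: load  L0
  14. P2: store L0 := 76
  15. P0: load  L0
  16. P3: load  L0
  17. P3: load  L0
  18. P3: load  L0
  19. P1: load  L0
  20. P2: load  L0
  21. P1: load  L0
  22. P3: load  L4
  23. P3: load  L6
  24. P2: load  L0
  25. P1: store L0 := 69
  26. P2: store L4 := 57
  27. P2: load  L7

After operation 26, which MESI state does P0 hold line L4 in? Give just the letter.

  op1 P3: load  L4 → I/I/I/E on L4; bus BusRd; mem=80
  op2 P3: load  L3 → I/I/I/E on L3; bus BusRd; mem=80
  op3 P3: store L0 := 47 → I/I/I/M on L0; bus BusRdX; mem=60
  op4 P0: load  L5 → E/I/I/I on L5; bus BusRd; mem=60
  op5 P2: load  L1 → I/I/E/I on L1; bus BusRd; mem=60
  op6 P1: store L7 := 77 → I/M/I/I on L7; bus BusRdX; mem=40
  op7 P2: store L6 := 75 → I/I/M/I on L6; bus BusRdX; mem=30
  op8 P0: load  L0 → S/I/I/S on L0; bus BusRd Flush; mem=47
  op9 P1: load  L0 → S/S/I/S on L0; bus BusRd; mem=47
  op10 P1: load  L1 → I/S/S/I on L1; bus BusRd; mem=60
  op11 P0: load  L0 → S/S/I/S on L0; bus (none); mem=47
  op12 P2: load  L0 → S/S/S/S on L0; bus BusRd; mem=47
  op13 P0: load  L0 → S/S/S/S on L0; bus (none); mem=47
  op14 P2: store L0 := 76 → I/I/M/I on L0; bus BusUpgr; mem=47
  op15 P0: load  L0 → S/I/S/I on L0; bus BusRd Flush; mem=76
  op16 P3: load  L0 → S/I/S/S on L0; bus BusRd; mem=76
  op17 P3: load  L0 → S/I/S/S on L0; bus (none); mem=76
  op18 P3: load  L0 → S/I/S/S on L0; bus (none); mem=76
  op19 P1: load  L0 → S/S/S/S on L0; bus BusRd; mem=76
  op20 P2: load  L0 → S/S/S/S on L0; bus (none); mem=76
  op21 P1: load  L0 → S/S/S/S on L0; bus (none); mem=76
  op22 P3: load  L4 → I/I/I/E on L4; bus (none); mem=80
  op23 P3: load  L6 → I/I/S/S on L6; bus BusRd Flush; mem=75
  op24 P2: load  L0 → S/S/S/S on L0; bus (none); mem=76
  op25 P1: store L0 := 69 → I/M/I/I on L0; bus BusUpgr; mem=76
  op26 P2: store L4 := 57 → I/I/M/I on L4; bus BusRdX; mem=80
  op27 P2: load  L7 → I/S/S/I on L7; bus BusRd Flush; mem=77

state = I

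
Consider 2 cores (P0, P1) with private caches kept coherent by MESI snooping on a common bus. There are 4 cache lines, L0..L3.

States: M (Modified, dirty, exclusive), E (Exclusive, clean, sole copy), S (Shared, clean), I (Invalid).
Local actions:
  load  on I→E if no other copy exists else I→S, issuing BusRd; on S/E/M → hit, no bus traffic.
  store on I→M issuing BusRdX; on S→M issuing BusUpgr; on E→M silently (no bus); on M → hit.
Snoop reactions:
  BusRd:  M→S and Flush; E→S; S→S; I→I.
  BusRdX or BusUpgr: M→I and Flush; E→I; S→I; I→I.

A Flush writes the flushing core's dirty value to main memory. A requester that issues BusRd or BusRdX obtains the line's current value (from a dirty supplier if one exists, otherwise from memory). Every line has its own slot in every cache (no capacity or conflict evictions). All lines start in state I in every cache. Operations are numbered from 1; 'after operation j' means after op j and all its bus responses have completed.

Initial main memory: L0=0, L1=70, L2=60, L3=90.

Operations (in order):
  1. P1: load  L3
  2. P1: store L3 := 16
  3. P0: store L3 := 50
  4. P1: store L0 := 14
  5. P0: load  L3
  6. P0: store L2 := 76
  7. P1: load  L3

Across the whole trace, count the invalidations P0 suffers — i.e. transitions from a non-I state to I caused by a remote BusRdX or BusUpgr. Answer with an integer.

step 1: P1: load  L3  ⟶  IE  (L3)  txn=BusRd  M[L3]=90
step 2: P1: store L3 := 16  ⟶  IM  (L3)  txn=∅  M[L3]=90
step 3: P0: store L3 := 50  ⟶  MI  (L3)  txn=BusRdX+Flush  M[L3]=16
step 4: P1: store L0 := 14  ⟶  IM  (L0)  txn=BusRdX  M[L0]=0
step 5: P0: load  L3  ⟶  MI  (L3)  txn=∅  M[L3]=16
step 6: P0: store L2 := 76  ⟶  MI  (L2)  txn=BusRdX  M[L2]=60
step 7: P1: load  L3  ⟶  SS  (L3)  txn=BusRd+Flush  M[L3]=50

invalidations = 0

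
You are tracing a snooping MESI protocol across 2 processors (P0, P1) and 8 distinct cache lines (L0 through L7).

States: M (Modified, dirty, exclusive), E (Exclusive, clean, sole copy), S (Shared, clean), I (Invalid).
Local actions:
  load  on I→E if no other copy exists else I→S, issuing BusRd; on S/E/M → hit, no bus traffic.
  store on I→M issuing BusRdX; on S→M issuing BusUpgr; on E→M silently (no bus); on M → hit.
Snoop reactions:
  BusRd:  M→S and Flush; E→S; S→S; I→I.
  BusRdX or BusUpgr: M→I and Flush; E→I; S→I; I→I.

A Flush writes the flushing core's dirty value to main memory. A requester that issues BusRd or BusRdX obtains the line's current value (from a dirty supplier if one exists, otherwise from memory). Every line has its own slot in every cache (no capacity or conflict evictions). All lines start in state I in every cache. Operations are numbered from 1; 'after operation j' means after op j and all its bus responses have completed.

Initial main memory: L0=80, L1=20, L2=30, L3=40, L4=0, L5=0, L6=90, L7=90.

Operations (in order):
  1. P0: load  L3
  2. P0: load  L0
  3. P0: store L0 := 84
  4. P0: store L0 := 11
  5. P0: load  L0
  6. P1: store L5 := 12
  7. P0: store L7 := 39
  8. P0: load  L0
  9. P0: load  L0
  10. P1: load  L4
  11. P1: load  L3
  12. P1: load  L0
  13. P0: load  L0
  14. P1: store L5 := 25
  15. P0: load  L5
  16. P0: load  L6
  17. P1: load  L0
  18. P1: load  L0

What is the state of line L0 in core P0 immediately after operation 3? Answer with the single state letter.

state = M

step 1: P0: load  L3  ⟶  EI  (L3)  txn=BusRd  M[L3]=40
step 2: P0: load  L0  ⟶  EI  (L0)  txn=BusRd  M[L0]=80
step 3: P0: store L0 := 84  ⟶  MI  (L0)  txn=∅  M[L0]=80
step 4: P0: store L0 := 11  ⟶  MI  (L0)  txn=∅  M[L0]=80
step 5: P0: load  L0  ⟶  MI  (L0)  txn=∅  M[L0]=80
step 6: P1: store L5 := 12  ⟶  IM  (L5)  txn=BusRdX  M[L5]=0
step 7: P0: store L7 := 39  ⟶  MI  (L7)  txn=BusRdX  M[L7]=90
step 8: P0: load  L0  ⟶  MI  (L0)  txn=∅  M[L0]=80
step 9: P0: load  L0  ⟶  MI  (L0)  txn=∅  M[L0]=80
step 10: P1: load  L4  ⟶  IE  (L4)  txn=BusRd  M[L4]=0
step 11: P1: load  L3  ⟶  SS  (L3)  txn=BusRd  M[L3]=40
step 12: P1: load  L0  ⟶  SS  (L0)  txn=BusRd+Flush  M[L0]=11
step 13: P0: load  L0  ⟶  SS  (L0)  txn=∅  M[L0]=11
step 14: P1: store L5 := 25  ⟶  IM  (L5)  txn=∅  M[L5]=0
step 15: P0: load  L5  ⟶  SS  (L5)  txn=BusRd+Flush  M[L5]=25
step 16: P0: load  L6  ⟶  EI  (L6)  txn=BusRd  M[L6]=90
step 17: P1: load  L0  ⟶  SS  (L0)  txn=∅  M[L0]=11
step 18: P1: load  L0  ⟶  SS  (L0)  txn=∅  M[L0]=11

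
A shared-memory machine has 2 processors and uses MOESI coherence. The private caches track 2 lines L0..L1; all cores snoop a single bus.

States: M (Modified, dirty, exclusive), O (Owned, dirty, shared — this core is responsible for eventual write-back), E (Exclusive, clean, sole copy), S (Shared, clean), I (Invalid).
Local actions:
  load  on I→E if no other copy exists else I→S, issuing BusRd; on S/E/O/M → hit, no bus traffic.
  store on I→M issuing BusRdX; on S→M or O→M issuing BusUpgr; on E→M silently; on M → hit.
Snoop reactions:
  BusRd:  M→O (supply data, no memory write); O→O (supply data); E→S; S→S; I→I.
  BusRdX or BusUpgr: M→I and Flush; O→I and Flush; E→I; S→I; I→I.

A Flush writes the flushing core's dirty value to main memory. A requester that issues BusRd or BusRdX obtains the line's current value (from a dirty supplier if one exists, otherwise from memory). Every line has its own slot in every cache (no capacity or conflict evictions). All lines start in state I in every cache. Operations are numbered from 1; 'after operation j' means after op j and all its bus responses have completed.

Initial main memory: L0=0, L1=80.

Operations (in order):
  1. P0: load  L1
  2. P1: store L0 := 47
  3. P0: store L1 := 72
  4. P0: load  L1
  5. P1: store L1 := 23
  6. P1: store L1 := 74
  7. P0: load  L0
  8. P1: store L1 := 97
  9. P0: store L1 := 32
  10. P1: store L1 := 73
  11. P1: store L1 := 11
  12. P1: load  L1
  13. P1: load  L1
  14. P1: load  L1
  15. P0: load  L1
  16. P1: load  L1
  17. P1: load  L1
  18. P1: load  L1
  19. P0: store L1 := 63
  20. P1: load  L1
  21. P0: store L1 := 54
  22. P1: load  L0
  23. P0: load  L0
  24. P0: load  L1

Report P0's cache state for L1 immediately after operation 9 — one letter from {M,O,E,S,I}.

1. P0: load  L1  bus=[BusRd]  L1: P0=E P1=I  mem[L1]=80
2. P1: store L0 := 47  bus=[BusRdX]  L0: P0=I P1=M  mem[L0]=0
3. P0: store L1 := 72  bus=[-]  L1: P0=M P1=I  mem[L1]=80
4. P0: load  L1  bus=[-]  L1: P0=M P1=I  mem[L1]=80
5. P1: store L1 := 23  bus=[BusRdX,Flush]  L1: P0=I P1=M  mem[L1]=72
6. P1: store L1 := 74  bus=[-]  L1: P0=I P1=M  mem[L1]=72
7. P0: load  L0  bus=[BusRd]  L0: P0=S P1=O  mem[L0]=0
8. P1: store L1 := 97  bus=[-]  L1: P0=I P1=M  mem[L1]=72
9. P0: store L1 := 32  bus=[BusRdX,Flush]  L1: P0=M P1=I  mem[L1]=97
10. P1: store L1 := 73  bus=[BusRdX,Flush]  L1: P0=I P1=M  mem[L1]=32
11. P1: store L1 := 11  bus=[-]  L1: P0=I P1=M  mem[L1]=32
12. P1: load  L1  bus=[-]  L1: P0=I P1=M  mem[L1]=32
13. P1: load  L1  bus=[-]  L1: P0=I P1=M  mem[L1]=32
14. P1: load  L1  bus=[-]  L1: P0=I P1=M  mem[L1]=32
15. P0: load  L1  bus=[BusRd]  L1: P0=S P1=O  mem[L1]=32
16. P1: load  L1  bus=[-]  L1: P0=S P1=O  mem[L1]=32
17. P1: load  L1  bus=[-]  L1: P0=S P1=O  mem[L1]=32
18. P1: load  L1  bus=[-]  L1: P0=S P1=O  mem[L1]=32
19. P0: store L1 := 63  bus=[BusUpgr,Flush]  L1: P0=M P1=I  mem[L1]=11
20. P1: load  L1  bus=[BusRd]  L1: P0=O P1=S  mem[L1]=11
21. P0: store L1 := 54  bus=[BusUpgr]  L1: P0=M P1=I  mem[L1]=11
22. P1: load  L0  bus=[-]  L0: P0=S P1=O  mem[L0]=0
23. P0: load  L0  bus=[-]  L0: P0=S P1=O  mem[L0]=0
24. P0: load  L1  bus=[-]  L1: P0=M P1=I  mem[L1]=11

state = M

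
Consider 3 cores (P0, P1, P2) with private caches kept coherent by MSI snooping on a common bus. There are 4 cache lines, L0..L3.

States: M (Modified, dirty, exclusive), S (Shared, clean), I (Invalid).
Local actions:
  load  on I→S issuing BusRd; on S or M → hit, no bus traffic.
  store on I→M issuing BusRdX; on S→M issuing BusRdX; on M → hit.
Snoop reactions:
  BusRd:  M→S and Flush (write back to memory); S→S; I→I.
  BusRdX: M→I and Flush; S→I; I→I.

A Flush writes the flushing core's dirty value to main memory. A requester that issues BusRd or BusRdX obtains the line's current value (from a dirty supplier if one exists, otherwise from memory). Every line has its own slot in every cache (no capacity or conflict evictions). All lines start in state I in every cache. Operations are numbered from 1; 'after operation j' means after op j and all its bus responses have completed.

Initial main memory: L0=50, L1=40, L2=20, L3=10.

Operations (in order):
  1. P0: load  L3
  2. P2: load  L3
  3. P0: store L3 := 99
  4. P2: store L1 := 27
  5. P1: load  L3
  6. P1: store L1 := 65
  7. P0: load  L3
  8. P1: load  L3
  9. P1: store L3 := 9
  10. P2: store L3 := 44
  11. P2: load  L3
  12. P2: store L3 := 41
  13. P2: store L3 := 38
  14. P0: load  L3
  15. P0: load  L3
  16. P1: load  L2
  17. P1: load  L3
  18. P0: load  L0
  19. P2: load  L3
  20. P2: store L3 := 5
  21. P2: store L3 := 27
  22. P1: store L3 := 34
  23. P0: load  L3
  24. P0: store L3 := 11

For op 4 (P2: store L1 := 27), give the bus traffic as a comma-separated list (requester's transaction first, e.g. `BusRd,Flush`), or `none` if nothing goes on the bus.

bus = BusRdX

  op1 P0: load  L3 → S/I/I on L3; bus BusRd; mem=10
  op2 P2: load  L3 → S/I/S on L3; bus BusRd; mem=10
  op3 P0: store L3 := 99 → M/I/I on L3; bus BusRdX; mem=10
  op4 P2: store L1 := 27 → I/I/M on L1; bus BusRdX; mem=40
  op5 P1: load  L3 → S/S/I on L3; bus BusRd Flush; mem=99
  op6 P1: store L1 := 65 → I/M/I on L1; bus BusRdX Flush; mem=27
  op7 P0: load  L3 → S/S/I on L3; bus (none); mem=99
  op8 P1: load  L3 → S/S/I on L3; bus (none); mem=99
  op9 P1: store L3 := 9 → I/M/I on L3; bus BusRdX; mem=99
  op10 P2: store L3 := 44 → I/I/M on L3; bus BusRdX Flush; mem=9
  op11 P2: load  L3 → I/I/M on L3; bus (none); mem=9
  op12 P2: store L3 := 41 → I/I/M on L3; bus (none); mem=9
  op13 P2: store L3 := 38 → I/I/M on L3; bus (none); mem=9
  op14 P0: load  L3 → S/I/S on L3; bus BusRd Flush; mem=38
  op15 P0: load  L3 → S/I/S on L3; bus (none); mem=38
  op16 P1: load  L2 → I/S/I on L2; bus BusRd; mem=20
  op17 P1: load  L3 → S/S/S on L3; bus BusRd; mem=38
  op18 P0: load  L0 → S/I/I on L0; bus BusRd; mem=50
  op19 P2: load  L3 → S/S/S on L3; bus (none); mem=38
  op20 P2: store L3 := 5 → I/I/M on L3; bus BusRdX; mem=38
  op21 P2: store L3 := 27 → I/I/M on L3; bus (none); mem=38
  op22 P1: store L3 := 34 → I/M/I on L3; bus BusRdX Flush; mem=27
  op23 P0: load  L3 → S/S/I on L3; bus BusRd Flush; mem=34
  op24 P0: store L3 := 11 → M/I/I on L3; bus BusRdX; mem=34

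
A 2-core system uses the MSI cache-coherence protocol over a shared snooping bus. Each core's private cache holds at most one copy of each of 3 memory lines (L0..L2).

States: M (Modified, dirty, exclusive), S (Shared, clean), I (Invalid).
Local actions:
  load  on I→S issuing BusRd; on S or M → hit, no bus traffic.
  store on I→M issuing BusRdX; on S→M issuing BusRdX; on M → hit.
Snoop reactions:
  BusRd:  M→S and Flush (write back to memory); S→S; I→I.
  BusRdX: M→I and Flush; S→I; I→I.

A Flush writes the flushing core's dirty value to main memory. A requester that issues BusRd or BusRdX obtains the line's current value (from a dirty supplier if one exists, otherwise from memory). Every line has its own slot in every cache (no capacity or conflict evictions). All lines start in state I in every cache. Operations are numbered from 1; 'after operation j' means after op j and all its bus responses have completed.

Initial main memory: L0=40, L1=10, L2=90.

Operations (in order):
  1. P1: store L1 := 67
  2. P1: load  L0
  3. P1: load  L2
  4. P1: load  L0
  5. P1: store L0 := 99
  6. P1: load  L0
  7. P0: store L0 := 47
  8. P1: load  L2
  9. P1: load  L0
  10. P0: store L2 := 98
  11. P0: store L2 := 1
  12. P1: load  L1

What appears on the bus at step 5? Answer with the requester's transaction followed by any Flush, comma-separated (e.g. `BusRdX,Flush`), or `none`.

[1] P1: store L1 := 67 | P0:I, P1:M(67) | bus: BusRdX
[2] P1: load  L0 | P0:I, P1:S(40) | bus: BusRd
[3] P1: load  L2 | P0:I, P1:S(90) | bus: BusRd
[4] P1: load  L0 | P0:I, P1:S(40) | bus: none
[5] P1: store L0 := 99 | P0:I, P1:M(99) | bus: BusRdX
[6] P1: load  L0 | P0:I, P1:M(99) | bus: none
[7] P0: store L0 := 47 | P0:M(47), P1:I | bus: BusRdX,Flush
[8] P1: load  L2 | P0:I, P1:S(90) | bus: none
[9] P1: load  L0 | P0:S(47), P1:S(47) | bus: BusRd,Flush
[10] P0: store L2 := 98 | P0:M(98), P1:I | bus: BusRdX
[11] P0: store L2 := 1 | P0:M(1), P1:I | bus: none
[12] P1: load  L1 | P0:I, P1:M(67) | bus: none

bus = BusRdX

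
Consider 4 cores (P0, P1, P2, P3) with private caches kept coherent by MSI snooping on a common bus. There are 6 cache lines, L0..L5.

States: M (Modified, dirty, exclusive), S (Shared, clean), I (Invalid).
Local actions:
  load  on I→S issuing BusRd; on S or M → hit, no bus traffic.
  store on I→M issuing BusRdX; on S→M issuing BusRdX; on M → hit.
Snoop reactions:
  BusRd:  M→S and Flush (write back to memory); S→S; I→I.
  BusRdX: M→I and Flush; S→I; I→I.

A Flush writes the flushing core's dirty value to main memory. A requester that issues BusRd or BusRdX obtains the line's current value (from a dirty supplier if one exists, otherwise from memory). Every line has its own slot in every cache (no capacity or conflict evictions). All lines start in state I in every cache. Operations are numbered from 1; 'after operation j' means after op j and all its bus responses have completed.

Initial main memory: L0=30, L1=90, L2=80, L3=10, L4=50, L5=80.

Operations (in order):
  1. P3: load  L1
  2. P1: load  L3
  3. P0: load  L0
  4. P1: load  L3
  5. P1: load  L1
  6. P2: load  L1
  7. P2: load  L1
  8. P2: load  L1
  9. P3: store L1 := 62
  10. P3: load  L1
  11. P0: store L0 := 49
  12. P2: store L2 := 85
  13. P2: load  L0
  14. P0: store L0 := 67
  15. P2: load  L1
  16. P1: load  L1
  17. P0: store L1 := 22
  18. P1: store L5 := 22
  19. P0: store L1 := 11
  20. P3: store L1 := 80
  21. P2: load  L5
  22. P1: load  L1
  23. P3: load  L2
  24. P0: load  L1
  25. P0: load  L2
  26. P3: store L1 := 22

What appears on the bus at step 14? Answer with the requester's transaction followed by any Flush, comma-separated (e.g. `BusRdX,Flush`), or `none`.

step 1: P3: load  L1  ⟶  IIIS  (L1)  txn=BusRd  M[L1]=90
step 2: P1: load  L3  ⟶  ISII  (L3)  txn=BusRd  M[L3]=10
step 3: P0: load  L0  ⟶  SIII  (L0)  txn=BusRd  M[L0]=30
step 4: P1: load  L3  ⟶  ISII  (L3)  txn=∅  M[L3]=10
step 5: P1: load  L1  ⟶  ISIS  (L1)  txn=BusRd  M[L1]=90
step 6: P2: load  L1  ⟶  ISSS  (L1)  txn=BusRd  M[L1]=90
step 7: P2: load  L1  ⟶  ISSS  (L1)  txn=∅  M[L1]=90
step 8: P2: load  L1  ⟶  ISSS  (L1)  txn=∅  M[L1]=90
step 9: P3: store L1 := 62  ⟶  IIIM  (L1)  txn=BusRdX  M[L1]=90
step 10: P3: load  L1  ⟶  IIIM  (L1)  txn=∅  M[L1]=90
step 11: P0: store L0 := 49  ⟶  MIII  (L0)  txn=BusRdX  M[L0]=30
step 12: P2: store L2 := 85  ⟶  IIMI  (L2)  txn=BusRdX  M[L2]=80
step 13: P2: load  L0  ⟶  SISI  (L0)  txn=BusRd+Flush  M[L0]=49
step 14: P0: store L0 := 67  ⟶  MIII  (L0)  txn=BusRdX  M[L0]=49
step 15: P2: load  L1  ⟶  IISS  (L1)  txn=BusRd+Flush  M[L1]=62
step 16: P1: load  L1  ⟶  ISSS  (L1)  txn=BusRd  M[L1]=62
step 17: P0: store L1 := 22  ⟶  MIII  (L1)  txn=BusRdX  M[L1]=62
step 18: P1: store L5 := 22  ⟶  IMII  (L5)  txn=BusRdX  M[L5]=80
step 19: P0: store L1 := 11  ⟶  MIII  (L1)  txn=∅  M[L1]=62
step 20: P3: store L1 := 80  ⟶  IIIM  (L1)  txn=BusRdX+Flush  M[L1]=11
step 21: P2: load  L5  ⟶  ISSI  (L5)  txn=BusRd+Flush  M[L5]=22
step 22: P1: load  L1  ⟶  ISIS  (L1)  txn=BusRd+Flush  M[L1]=80
step 23: P3: load  L2  ⟶  IISS  (L2)  txn=BusRd+Flush  M[L2]=85
step 24: P0: load  L1  ⟶  SSIS  (L1)  txn=BusRd  M[L1]=80
step 25: P0: load  L2  ⟶  SISS  (L2)  txn=BusRd  M[L2]=85
step 26: P3: store L1 := 22  ⟶  IIIM  (L1)  txn=BusRdX  M[L1]=80

bus = BusRdX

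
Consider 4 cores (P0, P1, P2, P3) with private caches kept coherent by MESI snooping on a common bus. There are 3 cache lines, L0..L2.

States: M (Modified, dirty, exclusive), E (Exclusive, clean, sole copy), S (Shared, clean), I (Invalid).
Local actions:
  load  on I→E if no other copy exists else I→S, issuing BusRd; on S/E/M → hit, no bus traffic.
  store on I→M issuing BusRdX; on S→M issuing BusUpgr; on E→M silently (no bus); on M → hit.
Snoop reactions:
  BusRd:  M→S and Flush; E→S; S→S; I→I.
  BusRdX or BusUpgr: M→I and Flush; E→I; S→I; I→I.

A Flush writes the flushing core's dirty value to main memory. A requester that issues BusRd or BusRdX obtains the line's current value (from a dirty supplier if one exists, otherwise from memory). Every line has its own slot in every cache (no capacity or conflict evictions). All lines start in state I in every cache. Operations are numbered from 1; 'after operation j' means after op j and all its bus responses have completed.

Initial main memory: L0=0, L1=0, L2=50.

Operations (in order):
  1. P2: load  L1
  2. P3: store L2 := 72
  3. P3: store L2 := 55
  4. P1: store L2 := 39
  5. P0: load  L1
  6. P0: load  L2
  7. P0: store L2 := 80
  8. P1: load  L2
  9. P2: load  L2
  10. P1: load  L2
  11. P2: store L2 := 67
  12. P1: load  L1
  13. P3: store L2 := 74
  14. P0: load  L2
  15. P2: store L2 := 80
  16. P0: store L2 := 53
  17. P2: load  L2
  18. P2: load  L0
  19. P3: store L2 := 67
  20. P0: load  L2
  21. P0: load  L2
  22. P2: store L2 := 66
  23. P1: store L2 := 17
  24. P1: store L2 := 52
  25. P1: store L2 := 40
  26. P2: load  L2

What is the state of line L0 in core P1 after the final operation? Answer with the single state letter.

1. P2: load  L1  bus=[BusRd]  L1: P0=I P1=I P2=E P3=I  mem[L1]=0
2. P3: store L2 := 72  bus=[BusRdX]  L2: P0=I P1=I P2=I P3=M  mem[L2]=50
3. P3: store L2 := 55  bus=[-]  L2: P0=I P1=I P2=I P3=M  mem[L2]=50
4. P1: store L2 := 39  bus=[BusRdX,Flush]  L2: P0=I P1=M P2=I P3=I  mem[L2]=55
5. P0: load  L1  bus=[BusRd]  L1: P0=S P1=I P2=S P3=I  mem[L1]=0
6. P0: load  L2  bus=[BusRd,Flush]  L2: P0=S P1=S P2=I P3=I  mem[L2]=39
7. P0: store L2 := 80  bus=[BusUpgr]  L2: P0=M P1=I P2=I P3=I  mem[L2]=39
8. P1: load  L2  bus=[BusRd,Flush]  L2: P0=S P1=S P2=I P3=I  mem[L2]=80
9. P2: load  L2  bus=[BusRd]  L2: P0=S P1=S P2=S P3=I  mem[L2]=80
10. P1: load  L2  bus=[-]  L2: P0=S P1=S P2=S P3=I  mem[L2]=80
11. P2: store L2 := 67  bus=[BusUpgr]  L2: P0=I P1=I P2=M P3=I  mem[L2]=80
12. P1: load  L1  bus=[BusRd]  L1: P0=S P1=S P2=S P3=I  mem[L1]=0
13. P3: store L2 := 74  bus=[BusRdX,Flush]  L2: P0=I P1=I P2=I P3=M  mem[L2]=67
14. P0: load  L2  bus=[BusRd,Flush]  L2: P0=S P1=I P2=I P3=S  mem[L2]=74
15. P2: store L2 := 80  bus=[BusRdX]  L2: P0=I P1=I P2=M P3=I  mem[L2]=74
16. P0: store L2 := 53  bus=[BusRdX,Flush]  L2: P0=M P1=I P2=I P3=I  mem[L2]=80
17. P2: load  L2  bus=[BusRd,Flush]  L2: P0=S P1=I P2=S P3=I  mem[L2]=53
18. P2: load  L0  bus=[BusRd]  L0: P0=I P1=I P2=E P3=I  mem[L0]=0
19. P3: store L2 := 67  bus=[BusRdX]  L2: P0=I P1=I P2=I P3=M  mem[L2]=53
20. P0: load  L2  bus=[BusRd,Flush]  L2: P0=S P1=I P2=I P3=S  mem[L2]=67
21. P0: load  L2  bus=[-]  L2: P0=S P1=I P2=I P3=S  mem[L2]=67
22. P2: store L2 := 66  bus=[BusRdX]  L2: P0=I P1=I P2=M P3=I  mem[L2]=67
23. P1: store L2 := 17  bus=[BusRdX,Flush]  L2: P0=I P1=M P2=I P3=I  mem[L2]=66
24. P1: store L2 := 52  bus=[-]  L2: P0=I P1=M P2=I P3=I  mem[L2]=66
25. P1: store L2 := 40  bus=[-]  L2: P0=I P1=M P2=I P3=I  mem[L2]=66
26. P2: load  L2  bus=[BusRd,Flush]  L2: P0=I P1=S P2=S P3=I  mem[L2]=40

state = I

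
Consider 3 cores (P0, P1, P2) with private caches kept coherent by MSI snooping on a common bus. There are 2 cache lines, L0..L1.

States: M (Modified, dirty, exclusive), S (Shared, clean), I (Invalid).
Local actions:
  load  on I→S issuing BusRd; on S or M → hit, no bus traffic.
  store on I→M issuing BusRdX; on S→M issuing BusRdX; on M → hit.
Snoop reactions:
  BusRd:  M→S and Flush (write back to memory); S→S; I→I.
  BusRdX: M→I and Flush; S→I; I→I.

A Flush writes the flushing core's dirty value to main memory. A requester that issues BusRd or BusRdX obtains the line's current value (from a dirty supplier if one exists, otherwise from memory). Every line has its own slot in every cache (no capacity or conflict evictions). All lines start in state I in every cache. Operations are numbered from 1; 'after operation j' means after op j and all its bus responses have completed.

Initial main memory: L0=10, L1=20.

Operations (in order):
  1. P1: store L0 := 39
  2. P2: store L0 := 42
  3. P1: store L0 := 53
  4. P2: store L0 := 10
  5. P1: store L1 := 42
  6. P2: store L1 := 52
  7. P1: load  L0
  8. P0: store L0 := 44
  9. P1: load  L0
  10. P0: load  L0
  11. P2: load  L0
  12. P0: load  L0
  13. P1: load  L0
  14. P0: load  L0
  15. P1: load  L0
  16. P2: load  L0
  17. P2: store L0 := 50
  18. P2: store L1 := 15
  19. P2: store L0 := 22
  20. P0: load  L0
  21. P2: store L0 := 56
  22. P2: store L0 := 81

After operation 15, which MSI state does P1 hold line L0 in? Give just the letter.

[1] P1: store L0 := 39 | P0:I, P1:M(39), P2:I | bus: BusRdX
[2] P2: store L0 := 42 | P0:I, P1:I, P2:M(42) | bus: BusRdX,Flush
[3] P1: store L0 := 53 | P0:I, P1:M(53), P2:I | bus: BusRdX,Flush
[4] P2: store L0 := 10 | P0:I, P1:I, P2:M(10) | bus: BusRdX,Flush
[5] P1: store L1 := 42 | P0:I, P1:M(42), P2:I | bus: BusRdX
[6] P2: store L1 := 52 | P0:I, P1:I, P2:M(52) | bus: BusRdX,Flush
[7] P1: load  L0 | P0:I, P1:S(10), P2:S(10) | bus: BusRd,Flush
[8] P0: store L0 := 44 | P0:M(44), P1:I, P2:I | bus: BusRdX
[9] P1: load  L0 | P0:S(44), P1:S(44), P2:I | bus: BusRd,Flush
[10] P0: load  L0 | P0:S(44), P1:S(44), P2:I | bus: none
[11] P2: load  L0 | P0:S(44), P1:S(44), P2:S(44) | bus: BusRd
[12] P0: load  L0 | P0:S(44), P1:S(44), P2:S(44) | bus: none
[13] P1: load  L0 | P0:S(44), P1:S(44), P2:S(44) | bus: none
[14] P0: load  L0 | P0:S(44), P1:S(44), P2:S(44) | bus: none
[15] P1: load  L0 | P0:S(44), P1:S(44), P2:S(44) | bus: none
[16] P2: load  L0 | P0:S(44), P1:S(44), P2:S(44) | bus: none
[17] P2: store L0 := 50 | P0:I, P1:I, P2:M(50) | bus: BusRdX
[18] P2: store L1 := 15 | P0:I, P1:I, P2:M(15) | bus: none
[19] P2: store L0 := 22 | P0:I, P1:I, P2:M(22) | bus: none
[20] P0: load  L0 | P0:S(22), P1:I, P2:S(22) | bus: BusRd,Flush
[21] P2: store L0 := 56 | P0:I, P1:I, P2:M(56) | bus: BusRdX
[22] P2: store L0 := 81 | P0:I, P1:I, P2:M(81) | bus: none

state = S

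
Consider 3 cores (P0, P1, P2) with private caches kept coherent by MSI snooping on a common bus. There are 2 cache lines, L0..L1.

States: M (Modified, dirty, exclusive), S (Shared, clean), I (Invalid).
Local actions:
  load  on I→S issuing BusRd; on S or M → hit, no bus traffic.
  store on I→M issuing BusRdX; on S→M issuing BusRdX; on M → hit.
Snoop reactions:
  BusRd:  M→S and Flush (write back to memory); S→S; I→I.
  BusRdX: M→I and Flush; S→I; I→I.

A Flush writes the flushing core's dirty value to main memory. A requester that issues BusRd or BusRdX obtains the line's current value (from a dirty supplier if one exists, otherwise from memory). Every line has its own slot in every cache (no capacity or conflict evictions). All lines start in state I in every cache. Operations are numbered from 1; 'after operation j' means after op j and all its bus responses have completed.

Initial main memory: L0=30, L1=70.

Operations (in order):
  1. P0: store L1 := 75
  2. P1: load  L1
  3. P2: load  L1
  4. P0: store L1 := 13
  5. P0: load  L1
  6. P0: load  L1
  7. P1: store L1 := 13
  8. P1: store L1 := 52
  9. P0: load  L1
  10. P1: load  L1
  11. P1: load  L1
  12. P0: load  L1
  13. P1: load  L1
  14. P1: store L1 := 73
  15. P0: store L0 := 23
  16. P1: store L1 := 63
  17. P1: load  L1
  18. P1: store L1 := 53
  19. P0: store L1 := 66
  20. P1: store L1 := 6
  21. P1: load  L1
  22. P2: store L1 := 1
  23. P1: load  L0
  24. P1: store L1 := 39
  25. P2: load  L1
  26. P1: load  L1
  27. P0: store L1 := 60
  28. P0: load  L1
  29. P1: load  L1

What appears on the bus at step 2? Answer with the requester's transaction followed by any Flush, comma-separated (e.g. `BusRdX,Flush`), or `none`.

bus = BusRd,Flush

[1] P0: store L1 := 75 | P0:M(75), P1:I, P2:I | bus: BusRdX
[2] P1: load  L1 | P0:S(75), P1:S(75), P2:I | bus: BusRd,Flush
[3] P2: load  L1 | P0:S(75), P1:S(75), P2:S(75) | bus: BusRd
[4] P0: store L1 := 13 | P0:M(13), P1:I, P2:I | bus: BusRdX
[5] P0: load  L1 | P0:M(13), P1:I, P2:I | bus: none
[6] P0: load  L1 | P0:M(13), P1:I, P2:I | bus: none
[7] P1: store L1 := 13 | P0:I, P1:M(13), P2:I | bus: BusRdX,Flush
[8] P1: store L1 := 52 | P0:I, P1:M(52), P2:I | bus: none
[9] P0: load  L1 | P0:S(52), P1:S(52), P2:I | bus: BusRd,Flush
[10] P1: load  L1 | P0:S(52), P1:S(52), P2:I | bus: none
[11] P1: load  L1 | P0:S(52), P1:S(52), P2:I | bus: none
[12] P0: load  L1 | P0:S(52), P1:S(52), P2:I | bus: none
[13] P1: load  L1 | P0:S(52), P1:S(52), P2:I | bus: none
[14] P1: store L1 := 73 | P0:I, P1:M(73), P2:I | bus: BusRdX
[15] P0: store L0 := 23 | P0:M(23), P1:I, P2:I | bus: BusRdX
[16] P1: store L1 := 63 | P0:I, P1:M(63), P2:I | bus: none
[17] P1: load  L1 | P0:I, P1:M(63), P2:I | bus: none
[18] P1: store L1 := 53 | P0:I, P1:M(53), P2:I | bus: none
[19] P0: store L1 := 66 | P0:M(66), P1:I, P2:I | bus: BusRdX,Flush
[20] P1: store L1 := 6 | P0:I, P1:M(6), P2:I | bus: BusRdX,Flush
[21] P1: load  L1 | P0:I, P1:M(6), P2:I | bus: none
[22] P2: store L1 := 1 | P0:I, P1:I, P2:M(1) | bus: BusRdX,Flush
[23] P1: load  L0 | P0:S(23), P1:S(23), P2:I | bus: BusRd,Flush
[24] P1: store L1 := 39 | P0:I, P1:M(39), P2:I | bus: BusRdX,Flush
[25] P2: load  L1 | P0:I, P1:S(39), P2:S(39) | bus: BusRd,Flush
[26] P1: load  L1 | P0:I, P1:S(39), P2:S(39) | bus: none
[27] P0: store L1 := 60 | P0:M(60), P1:I, P2:I | bus: BusRdX
[28] P0: load  L1 | P0:M(60), P1:I, P2:I | bus: none
[29] P1: load  L1 | P0:S(60), P1:S(60), P2:I | bus: BusRd,Flush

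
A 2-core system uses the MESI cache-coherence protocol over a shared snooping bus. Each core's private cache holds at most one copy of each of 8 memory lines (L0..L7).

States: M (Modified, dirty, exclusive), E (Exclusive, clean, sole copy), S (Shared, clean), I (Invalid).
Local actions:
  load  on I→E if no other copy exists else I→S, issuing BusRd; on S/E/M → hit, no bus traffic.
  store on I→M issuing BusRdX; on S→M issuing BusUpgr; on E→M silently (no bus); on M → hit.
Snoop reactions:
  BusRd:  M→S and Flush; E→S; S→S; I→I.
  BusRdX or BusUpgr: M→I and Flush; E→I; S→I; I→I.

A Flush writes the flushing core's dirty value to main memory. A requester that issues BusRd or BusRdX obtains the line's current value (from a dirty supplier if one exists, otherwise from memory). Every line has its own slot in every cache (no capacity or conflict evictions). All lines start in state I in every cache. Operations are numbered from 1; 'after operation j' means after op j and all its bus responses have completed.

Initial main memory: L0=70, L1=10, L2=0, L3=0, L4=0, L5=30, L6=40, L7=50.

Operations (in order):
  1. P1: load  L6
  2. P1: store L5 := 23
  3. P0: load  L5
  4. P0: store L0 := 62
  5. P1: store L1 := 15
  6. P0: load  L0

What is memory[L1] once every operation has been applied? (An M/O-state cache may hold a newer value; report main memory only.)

1. P1: load  L6  bus=[BusRd]  L6: P0=I P1=E  mem[L6]=40
2. P1: store L5 := 23  bus=[BusRdX]  L5: P0=I P1=M  mem[L5]=30
3. P0: load  L5  bus=[BusRd,Flush]  L5: P0=S P1=S  mem[L5]=23
4. P0: store L0 := 62  bus=[BusRdX]  L0: P0=M P1=I  mem[L0]=70
5. P1: store L1 := 15  bus=[BusRdX]  L1: P0=I P1=M  mem[L1]=10
6. P0: load  L0  bus=[-]  L0: P0=M P1=I  mem[L0]=70

memory[L1] = 10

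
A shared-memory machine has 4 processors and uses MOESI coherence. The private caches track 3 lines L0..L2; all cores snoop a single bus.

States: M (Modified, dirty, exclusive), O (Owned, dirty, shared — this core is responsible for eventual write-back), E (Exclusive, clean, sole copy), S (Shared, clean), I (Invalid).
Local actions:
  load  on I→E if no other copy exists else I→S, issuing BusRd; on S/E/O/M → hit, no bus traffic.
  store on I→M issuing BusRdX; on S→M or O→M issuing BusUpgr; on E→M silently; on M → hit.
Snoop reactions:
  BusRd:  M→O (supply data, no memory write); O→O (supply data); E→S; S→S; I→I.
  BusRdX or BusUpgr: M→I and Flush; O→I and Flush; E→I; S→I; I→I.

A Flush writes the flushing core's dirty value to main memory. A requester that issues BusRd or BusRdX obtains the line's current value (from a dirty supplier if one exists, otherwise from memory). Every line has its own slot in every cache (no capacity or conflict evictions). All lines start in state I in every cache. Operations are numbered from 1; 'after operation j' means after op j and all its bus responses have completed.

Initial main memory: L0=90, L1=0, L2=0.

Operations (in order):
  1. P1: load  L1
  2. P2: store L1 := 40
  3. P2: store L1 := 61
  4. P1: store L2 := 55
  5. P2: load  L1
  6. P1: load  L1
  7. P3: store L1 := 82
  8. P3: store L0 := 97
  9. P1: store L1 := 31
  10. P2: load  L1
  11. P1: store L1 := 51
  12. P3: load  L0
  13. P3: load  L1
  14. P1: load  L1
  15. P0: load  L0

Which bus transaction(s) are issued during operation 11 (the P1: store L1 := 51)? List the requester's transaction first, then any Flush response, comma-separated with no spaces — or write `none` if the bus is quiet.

  op1 P1: load  L1 → I/E/I/I on L1; bus BusRd; mem=0
  op2 P2: store L1 := 40 → I/I/M/I on L1; bus BusRdX; mem=0
  op3 P2: store L1 := 61 → I/I/M/I on L1; bus (none); mem=0
  op4 P1: store L2 := 55 → I/M/I/I on L2; bus BusRdX; mem=0
  op5 P2: load  L1 → I/I/M/I on L1; bus (none); mem=0
  op6 P1: load  L1 → I/S/O/I on L1; bus BusRd; mem=0
  op7 P3: store L1 := 82 → I/I/I/M on L1; bus BusRdX Flush; mem=61
  op8 P3: store L0 := 97 → I/I/I/M on L0; bus BusRdX; mem=90
  op9 P1: store L1 := 31 → I/M/I/I on L1; bus BusRdX Flush; mem=82
  op10 P2: load  L1 → I/O/S/I on L1; bus BusRd; mem=82
  op11 P1: store L1 := 51 → I/M/I/I on L1; bus BusUpgr; mem=82
  op12 P3: load  L0 → I/I/I/M on L0; bus (none); mem=90
  op13 P3: load  L1 → I/O/I/S on L1; bus BusRd; mem=82
  op14 P1: load  L1 → I/O/I/S on L1; bus (none); mem=82
  op15 P0: load  L0 → S/I/I/O on L0; bus BusRd; mem=90

bus = BusUpgr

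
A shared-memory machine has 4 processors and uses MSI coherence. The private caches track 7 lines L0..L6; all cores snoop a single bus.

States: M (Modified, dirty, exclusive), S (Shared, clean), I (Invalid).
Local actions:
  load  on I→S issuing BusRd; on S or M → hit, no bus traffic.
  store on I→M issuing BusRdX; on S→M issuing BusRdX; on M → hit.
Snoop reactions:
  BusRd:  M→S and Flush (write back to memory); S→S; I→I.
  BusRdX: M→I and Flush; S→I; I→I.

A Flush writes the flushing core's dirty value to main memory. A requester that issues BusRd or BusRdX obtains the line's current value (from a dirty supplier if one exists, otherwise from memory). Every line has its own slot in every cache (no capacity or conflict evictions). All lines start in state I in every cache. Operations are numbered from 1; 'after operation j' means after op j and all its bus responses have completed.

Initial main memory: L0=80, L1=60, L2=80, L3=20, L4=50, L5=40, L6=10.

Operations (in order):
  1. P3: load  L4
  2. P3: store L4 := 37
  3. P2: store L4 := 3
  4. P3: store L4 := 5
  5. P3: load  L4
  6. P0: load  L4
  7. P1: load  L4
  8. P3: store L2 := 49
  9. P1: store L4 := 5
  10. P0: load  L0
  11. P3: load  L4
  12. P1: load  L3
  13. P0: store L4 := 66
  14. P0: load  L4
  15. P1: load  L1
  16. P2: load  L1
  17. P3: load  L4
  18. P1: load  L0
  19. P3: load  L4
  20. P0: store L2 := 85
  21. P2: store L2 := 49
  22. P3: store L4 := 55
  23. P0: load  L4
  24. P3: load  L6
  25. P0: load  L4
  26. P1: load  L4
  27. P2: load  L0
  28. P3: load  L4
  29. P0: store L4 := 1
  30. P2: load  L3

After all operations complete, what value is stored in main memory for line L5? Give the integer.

memory[L5] = 40

1. P3: load  L4  bus=[BusRd]  L4: P0=I P1=I P2=I P3=S  mem[L4]=50
2. P3: store L4 := 37  bus=[BusRdX]  L4: P0=I P1=I P2=I P3=M  mem[L4]=50
3. P2: store L4 := 3  bus=[BusRdX,Flush]  L4: P0=I P1=I P2=M P3=I  mem[L4]=37
4. P3: store L4 := 5  bus=[BusRdX,Flush]  L4: P0=I P1=I P2=I P3=M  mem[L4]=3
5. P3: load  L4  bus=[-]  L4: P0=I P1=I P2=I P3=M  mem[L4]=3
6. P0: load  L4  bus=[BusRd,Flush]  L4: P0=S P1=I P2=I P3=S  mem[L4]=5
7. P1: load  L4  bus=[BusRd]  L4: P0=S P1=S P2=I P3=S  mem[L4]=5
8. P3: store L2 := 49  bus=[BusRdX]  L2: P0=I P1=I P2=I P3=M  mem[L2]=80
9. P1: store L4 := 5  bus=[BusRdX]  L4: P0=I P1=M P2=I P3=I  mem[L4]=5
10. P0: load  L0  bus=[BusRd]  L0: P0=S P1=I P2=I P3=I  mem[L0]=80
11. P3: load  L4  bus=[BusRd,Flush]  L4: P0=I P1=S P2=I P3=S  mem[L4]=5
12. P1: load  L3  bus=[BusRd]  L3: P0=I P1=S P2=I P3=I  mem[L3]=20
13. P0: store L4 := 66  bus=[BusRdX]  L4: P0=M P1=I P2=I P3=I  mem[L4]=5
14. P0: load  L4  bus=[-]  L4: P0=M P1=I P2=I P3=I  mem[L4]=5
15. P1: load  L1  bus=[BusRd]  L1: P0=I P1=S P2=I P3=I  mem[L1]=60
16. P2: load  L1  bus=[BusRd]  L1: P0=I P1=S P2=S P3=I  mem[L1]=60
17. P3: load  L4  bus=[BusRd,Flush]  L4: P0=S P1=I P2=I P3=S  mem[L4]=66
18. P1: load  L0  bus=[BusRd]  L0: P0=S P1=S P2=I P3=I  mem[L0]=80
19. P3: load  L4  bus=[-]  L4: P0=S P1=I P2=I P3=S  mem[L4]=66
20. P0: store L2 := 85  bus=[BusRdX,Flush]  L2: P0=M P1=I P2=I P3=I  mem[L2]=49
21. P2: store L2 := 49  bus=[BusRdX,Flush]  L2: P0=I P1=I P2=M P3=I  mem[L2]=85
22. P3: store L4 := 55  bus=[BusRdX]  L4: P0=I P1=I P2=I P3=M  mem[L4]=66
23. P0: load  L4  bus=[BusRd,Flush]  L4: P0=S P1=I P2=I P3=S  mem[L4]=55
24. P3: load  L6  bus=[BusRd]  L6: P0=I P1=I P2=I P3=S  mem[L6]=10
25. P0: load  L4  bus=[-]  L4: P0=S P1=I P2=I P3=S  mem[L4]=55
26. P1: load  L4  bus=[BusRd]  L4: P0=S P1=S P2=I P3=S  mem[L4]=55
27. P2: load  L0  bus=[BusRd]  L0: P0=S P1=S P2=S P3=I  mem[L0]=80
28. P3: load  L4  bus=[-]  L4: P0=S P1=S P2=I P3=S  mem[L4]=55
29. P0: store L4 := 1  bus=[BusRdX]  L4: P0=M P1=I P2=I P3=I  mem[L4]=55
30. P2: load  L3  bus=[BusRd]  L3: P0=I P1=S P2=S P3=I  mem[L3]=20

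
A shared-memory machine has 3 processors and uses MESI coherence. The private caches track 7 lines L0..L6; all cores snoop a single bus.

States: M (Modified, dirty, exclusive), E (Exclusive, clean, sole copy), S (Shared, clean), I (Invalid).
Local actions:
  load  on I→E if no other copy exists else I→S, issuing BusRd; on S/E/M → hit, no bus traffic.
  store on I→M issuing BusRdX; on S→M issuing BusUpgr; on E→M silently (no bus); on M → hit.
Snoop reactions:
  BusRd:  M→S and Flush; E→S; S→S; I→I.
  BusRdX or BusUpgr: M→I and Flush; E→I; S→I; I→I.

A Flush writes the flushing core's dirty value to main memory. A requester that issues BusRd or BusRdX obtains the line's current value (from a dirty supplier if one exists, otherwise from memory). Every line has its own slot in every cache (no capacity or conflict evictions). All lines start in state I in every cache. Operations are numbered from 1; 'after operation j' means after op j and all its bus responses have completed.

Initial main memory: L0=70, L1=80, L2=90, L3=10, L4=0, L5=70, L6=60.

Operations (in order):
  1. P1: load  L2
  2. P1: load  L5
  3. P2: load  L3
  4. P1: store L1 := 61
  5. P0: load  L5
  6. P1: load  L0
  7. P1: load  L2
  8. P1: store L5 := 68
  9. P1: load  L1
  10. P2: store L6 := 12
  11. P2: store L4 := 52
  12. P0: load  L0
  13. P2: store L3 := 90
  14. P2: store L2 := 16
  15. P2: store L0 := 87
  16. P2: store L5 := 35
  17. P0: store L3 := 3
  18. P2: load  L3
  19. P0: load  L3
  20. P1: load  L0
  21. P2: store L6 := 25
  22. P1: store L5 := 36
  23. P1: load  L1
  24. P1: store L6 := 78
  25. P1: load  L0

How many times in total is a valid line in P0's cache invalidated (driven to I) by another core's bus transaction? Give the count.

[1] P1: load  L2 | P0:I, P1:E(90), P2:I | bus: BusRd
[2] P1: load  L5 | P0:I, P1:E(70), P2:I | bus: BusRd
[3] P2: load  L3 | P0:I, P1:I, P2:E(10) | bus: BusRd
[4] P1: store L1 := 61 | P0:I, P1:M(61), P2:I | bus: BusRdX
[5] P0: load  L5 | P0:S(70), P1:S(70), P2:I | bus: BusRd
[6] P1: load  L0 | P0:I, P1:E(70), P2:I | bus: BusRd
[7] P1: load  L2 | P0:I, P1:E(90), P2:I | bus: none
[8] P1: store L5 := 68 | P0:I, P1:M(68), P2:I | bus: BusUpgr
[9] P1: load  L1 | P0:I, P1:M(61), P2:I | bus: none
[10] P2: store L6 := 12 | P0:I, P1:I, P2:M(12) | bus: BusRdX
[11] P2: store L4 := 52 | P0:I, P1:I, P2:M(52) | bus: BusRdX
[12] P0: load  L0 | P0:S(70), P1:S(70), P2:I | bus: BusRd
[13] P2: store L3 := 90 | P0:I, P1:I, P2:M(90) | bus: none
[14] P2: store L2 := 16 | P0:I, P1:I, P2:M(16) | bus: BusRdX
[15] P2: store L0 := 87 | P0:I, P1:I, P2:M(87) | bus: BusRdX
[16] P2: store L5 := 35 | P0:I, P1:I, P2:M(35) | bus: BusRdX,Flush
[17] P0: store L3 := 3 | P0:M(3), P1:I, P2:I | bus: BusRdX,Flush
[18] P2: load  L3 | P0:S(3), P1:I, P2:S(3) | bus: BusRd,Flush
[19] P0: load  L3 | P0:S(3), P1:I, P2:S(3) | bus: none
[20] P1: load  L0 | P0:I, P1:S(87), P2:S(87) | bus: BusRd,Flush
[21] P2: store L6 := 25 | P0:I, P1:I, P2:M(25) | bus: none
[22] P1: store L5 := 36 | P0:I, P1:M(36), P2:I | bus: BusRdX,Flush
[23] P1: load  L1 | P0:I, P1:M(61), P2:I | bus: none
[24] P1: store L6 := 78 | P0:I, P1:M(78), P2:I | bus: BusRdX,Flush
[25] P1: load  L0 | P0:I, P1:S(87), P2:S(87) | bus: none

invalidations = 2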